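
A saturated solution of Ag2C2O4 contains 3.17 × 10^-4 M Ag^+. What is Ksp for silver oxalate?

Ag2C2O4(s) ⇌ 2 Ag^+(aq) + C2O4^2-(aq)
Stoichiometry gives [C2O4^2-] = (1/2)[Ag^+] = 1.585 x 10^-4 M.
Ksp = [Ag^+]^2[C2O4^2-]
Ksp = (3.17 × 10^-4)^2 × 1.585 x 10^-4 = 1.59 × 10^-11

1.59 x 10^-11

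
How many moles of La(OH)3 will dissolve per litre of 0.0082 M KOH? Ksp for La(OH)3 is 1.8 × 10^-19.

s ≈ 3.3 × 10^-13 M

La(OH)3(s) <=> La^3+ + 3 OH^-
Ksp = [La^3+][OH^-]^3
Let s be the molar solubility in this solution. [La^3+] = s, [OH^-] = 0.0082 + 3s ≈ 0.0082 (since OH^- from KOH dominates).
Ksp ≈ s × (0.0082)^3
s = 3.3 × 10^-13 M
Check: 3s = 9.8 × 10^-13 ≪ 0.0082, so the approximation is valid.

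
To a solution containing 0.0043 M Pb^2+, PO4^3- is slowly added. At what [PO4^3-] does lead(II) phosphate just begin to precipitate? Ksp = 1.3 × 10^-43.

1.3 x 10^-18 M

Pb3(PO4)2(s) <=> 3 Pb^2+(aq) + 2 PO4^3-(aq)
Ksp = [Pb^2+]^3[PO4^3-]^2
Precipitation begins when Q = Ksp. With [Pb^2+] = 0.0043 M:
1.3 × 10^-43 = (0.0043)^3 × [PO4^3-]^2
[PO4^3-] = (1.3 × 10^-43 / 7.95 × 10^-8)^(1/2) = 1.3 x 10^-18 M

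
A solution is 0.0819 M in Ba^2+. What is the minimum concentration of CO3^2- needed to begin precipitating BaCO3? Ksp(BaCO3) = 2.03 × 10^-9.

2.48e-8 M

BaCO3(s) ⇌ Ba^2+(aq) + CO3^2-(aq)
Ksp = [Ba^2+][CO3^2-]
Precipitation begins when Q = Ksp. With [Ba^2+] = 0.0819 M:
2.03 × 10^-9 = (0.0819) × [CO3^2-]
[CO3^2-] = (2.03 × 10^-9 / 8.19 × 10^-2) = 2.48 × 10^-8 M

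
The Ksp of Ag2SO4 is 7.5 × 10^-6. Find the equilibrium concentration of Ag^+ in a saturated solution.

Ag2SO4(s) ⇌ 2 Ag^+(aq) + SO4^2-(aq)
Ksp = [Ag^+]^2[SO4^2-]
For each mole of Ag2SO4 that dissolves: [Ag^+] = 2s, [SO4^2-] = s.
So Ksp = (2s)^2 × s = 4s^3
s = (7.5 × 10^-6 / 4)^(1/3) = 1.23 x 10^-2 M
[Ag^+] = 2s = 2.5 × 10^-2 M

[Ag^+] = 2.5 × 10^-2 M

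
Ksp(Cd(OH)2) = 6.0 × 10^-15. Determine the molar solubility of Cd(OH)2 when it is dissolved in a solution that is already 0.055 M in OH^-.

Cd(OH)2(s) <=> Cd^2+ + 2 OH^-
Ksp = [Cd^2+][OH^-]^2
Let s = moles of Cd(OH)2 that dissolve per litre. [Cd^2+] = s, [OH^-] = 0.055 + 2s ≈ 0.055 (since the OH^- already present dominates).
Ksp ≈ s × (0.055)^2
s = 2.0 x 10^-12 M
Check: 2s = 4.0 × 10^-12 ≪ 0.055, so the approximation is valid.

s ≈ 2.0e-12 M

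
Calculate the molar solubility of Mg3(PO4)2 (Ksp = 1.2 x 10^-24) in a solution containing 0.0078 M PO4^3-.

Mg3(PO4)2(s) <=> 3 Mg^2+ + 2 PO4^3-
Ksp = [Mg^2+]^3[PO4^3-]^2
If s mol/L dissolves here, [Mg^2+] = 3s, [PO4^3-] = 0.0078 + 2s ≈ 0.0078 (Ksp is small, so little additional dissolves).
Ksp ≈ (3s)^3 × (0.0078)^2
s = 9.0 × 10^-8 M
Check: 2s = 1.8 × 10^-7 ≪ 0.0078, so the approximation is valid.

9.0 × 10^-8 M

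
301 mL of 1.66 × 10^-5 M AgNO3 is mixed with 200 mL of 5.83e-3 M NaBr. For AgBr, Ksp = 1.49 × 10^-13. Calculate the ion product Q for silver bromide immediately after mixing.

Q = 2.32 × 10^-8

Total volume = 301 + 200 = 501 mL.
[Ag^+] = 1.66 × 10^-5 × (301/501) = 9.973 x 10^-6 M
[Br^-] = 5.83 x 10^-3 × (200/501) = 2.327 x 10^-3 M
AgBr(s) ⇌ Ag^+ + Br^-, so Q = [Ag^+][Br^-]
Q = (9.973 × 10^-6)(2.327 x 10^-3) = 2.32 × 10^-8
Q > Ksp, so AgBr will precipitate.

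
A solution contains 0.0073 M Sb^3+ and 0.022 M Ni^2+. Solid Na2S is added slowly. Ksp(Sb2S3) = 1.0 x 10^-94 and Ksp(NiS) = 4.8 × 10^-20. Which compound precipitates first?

Sb2S3

Precipitation of each salt starts when its ion product equals its Ksp.
For Sb2S3: 1.0 x 10^-94 = (0.0073)^2 × [S^2-]^3  ⇒  [S^2-] = 1.2 × 10^-30 M.
For NiS: 4.8 × 10^-20 = 0.022 × [S^2-]  ⇒  [S^2-] = 2.2 x 10^-18 M.
The salt with the lower threshold [S^2-] precipitates first: Sb2S3.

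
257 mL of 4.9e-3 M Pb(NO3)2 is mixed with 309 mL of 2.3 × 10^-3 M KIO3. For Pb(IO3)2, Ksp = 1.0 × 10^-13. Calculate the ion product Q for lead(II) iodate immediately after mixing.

Q ≈ 3.5 × 10^-9

Total volume = 257 + 309 = 566 mL.
[Pb^2+] = 4.9 × 10^-3 × (257/566) = 2.22 × 10^-3 M
[IO3^-] = 2.3 x 10^-3 × (309/566) = 1.26 x 10^-3 M
Pb(IO3)2(s) ⇌ Pb^2+(aq) + 2 IO3^-(aq), so Q = [Pb^2+][IO3^-]^2
Q = (2.22 x 10^-3)(1.26 x 10^-3)^2 = 3.5 × 10^-9
Q > Ksp, so Pb(IO3)2 will precipitate.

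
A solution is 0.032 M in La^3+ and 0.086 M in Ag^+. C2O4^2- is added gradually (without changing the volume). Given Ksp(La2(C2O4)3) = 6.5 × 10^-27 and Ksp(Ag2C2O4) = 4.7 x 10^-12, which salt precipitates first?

Each salt begins to precipitate when Q = Ksp, i.e. when [C2O4^2-] reaches its threshold.
For La2(C2O4)3: 6.5 × 10^-27 = (0.032)^2 × [C2O4^2-]^3  ⇒  [C2O4^2-] = 1.9 × 10^-8 M.
For Ag2C2O4: 4.7 x 10^-12 = (0.086)^2 × [C2O4^2-]  ⇒  [C2O4^2-] = 6.4 x 10^-10 M.
The salt with the lower threshold [C2O4^2-] precipitates first: Ag2C2O4.

Ag2C2O4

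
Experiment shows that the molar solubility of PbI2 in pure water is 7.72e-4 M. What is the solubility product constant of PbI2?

1.84e-9

PbI2(s) ⇌ Pb^2+ + 2 I^-
If s mol/L of PbI2 dissolves, [Pb^2+] = s and [I^-] = 2s.
Ksp = [Pb^2+][I^-]^2
Ksp = s(2s)^2 = 4s^3
With s = 7.72 x 10^-4: Ksp = 1.84 x 10^-9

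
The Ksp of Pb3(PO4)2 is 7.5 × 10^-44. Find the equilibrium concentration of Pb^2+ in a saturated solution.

Pb3(PO4)2(s) ⇌ 3 Pb^2+(aq) + 2 PO4^3-(aq)
Ksp = [Pb^2+]^3[PO4^3-]^2
For each mole of Pb3(PO4)2 that dissolves: [Pb^2+] = 3s, [PO4^3-] = 2s.
So Ksp = (3s)^3 × (2s)^2 = 108s^5
Solving, s = (7.5 × 10^-44/108)^(1/5) = 9.30 x 10^-10 M
[Pb^2+] = 3s = 2.8 x 10^-9 M

[Pb^2+] = 2.8 × 10^-9 M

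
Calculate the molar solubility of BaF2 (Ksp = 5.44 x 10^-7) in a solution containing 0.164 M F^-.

s = 2.02e-5 M

BaF2(s) ⇌ Ba^2+ + 2 F^-
Ksp = [Ba^2+][F^-]^2
If s mol/L dissolves here, [Ba^2+] = s, [F^-] = 0.164 + 2s ≈ 0.164 (since the F^- already present dominates).
Ksp ≈ s × (0.164)^2
s = 2.02 × 10^-5 M
Check: 2s = 4.0 × 10^-5 ≪ 0.164, so the approximation is valid.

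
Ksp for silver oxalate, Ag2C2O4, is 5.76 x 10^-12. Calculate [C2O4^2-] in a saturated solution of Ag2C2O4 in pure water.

[C2O4^2-] ≈ 1.13e-4 M

Ag2C2O4(s) <=> 2 Ag^+(aq) + C2O4^2-(aq)
Ksp = [Ag^+]^2[C2O4^2-]
With molar solubility s: [Ag^+] = 2s, [C2O4^2-] = s.
Ksp = (2s)^2s = 4s^3
Solving, s = (5.76 x 10^-12/4)^(1/3) = 1.129 x 10^-4 M
[C2O4^2-] = s = 1.13 × 10^-4 M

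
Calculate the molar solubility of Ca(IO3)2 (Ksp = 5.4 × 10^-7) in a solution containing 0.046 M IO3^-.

Ca(IO3)2(s) <=> Ca^2+ + 2 IO3^-
Ksp = [Ca^2+][IO3^-]^2
If s mol/L dissolves here, [Ca^2+] = s, [IO3^-] = 0.046 + 2s ≈ 0.046 (Ksp is small, so little additional dissolves).
Ksp ≈ s × (0.046)^2
s = 2.6 x 10^-4 M
Check: 2s = 5.1 x 10^-4 ≪ 0.046, so the approximation is valid.

s ≈ 2.6 × 10^-4 M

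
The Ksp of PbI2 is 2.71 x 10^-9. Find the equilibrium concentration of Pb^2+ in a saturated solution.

PbI2(s) ⇌ Pb^2+ + 2 I^-
Ksp = [Pb^2+][I^-]^2
Let s = molar solubility. Then [Pb^2+] = s and [I^-] = 2s.
Ksp = s(2s)^2 = 4s^3
s^3 = 2.71 x 10^-9 / 4, so s = 8.783 × 10^-4 M
[Pb^2+] = s = 8.78 × 10^-4 M

8.78 × 10^-4 M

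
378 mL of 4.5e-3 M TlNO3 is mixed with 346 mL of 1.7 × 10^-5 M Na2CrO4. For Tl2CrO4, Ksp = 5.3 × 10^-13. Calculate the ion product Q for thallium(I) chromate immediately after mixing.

Total volume = 378 + 346 = 724 mL.
[Tl^+] = 4.5 × 10^-3 × (378/724) = 2.35 × 10^-3 M
[CrO4^2-] = 1.7 × 10^-5 × (346/724) = 8.12 × 10^-6 M
Tl2CrO4(s) ⇌ 2 Tl^+(aq) + CrO4^2-(aq), so Q = [Tl^+]^2[CrO4^2-]
Q = (2.35 × 10^-3)^2(8.12 × 10^-6) = 4.5 × 10^-11
Q > Ksp, so Tl2CrO4 will precipitate.

Q ≈ 4.5 × 10^-11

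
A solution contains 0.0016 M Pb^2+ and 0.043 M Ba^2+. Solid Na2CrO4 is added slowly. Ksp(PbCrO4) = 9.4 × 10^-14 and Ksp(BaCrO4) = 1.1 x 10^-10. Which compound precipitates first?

Precipitation of each salt starts when its ion product equals its Ksp.
For PbCrO4: 9.4 × 10^-14 = 0.0016 × [CrO4^2-]  ⇒  [CrO4^2-] = 5.9 × 10^-11 M.
For BaCrO4: 1.1 x 10^-10 = 0.043 × [CrO4^2-]  ⇒  [CrO4^2-] = 2.6 x 10^-9 M.
The salt with the lower threshold [CrO4^2-] precipitates first: PbCrO4.

PbCrO4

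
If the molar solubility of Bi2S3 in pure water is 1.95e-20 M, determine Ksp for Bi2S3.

Bi2S3(s) ⇌ 2 Bi^3+ + 3 S^2-
Let s = molar solubility. Then [Bi^3+] = 2s and [S^2-] = 3s.
Ksp = [Bi^3+]^2[S^2-]^3
Ksp = (2s)^2(3s)^3 = 108s^5
Ksp = 108 × (1.95 x 10^-20)^5 = 3.05 × 10^-97

Ksp ≈ 3.05 × 10^-97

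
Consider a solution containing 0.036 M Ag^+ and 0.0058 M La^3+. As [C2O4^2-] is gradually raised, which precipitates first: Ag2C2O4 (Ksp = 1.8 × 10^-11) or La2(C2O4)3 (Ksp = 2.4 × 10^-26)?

Ag2C2O4

Precipitation of each salt starts when its ion product equals its Ksp.
For Ag2C2O4: 1.8 × 10^-11 = (0.036)^2 × [C2O4^2-]  ⇒  [C2O4^2-] = 1.4 × 10^-8 M.
For La2(C2O4)3: 2.4 × 10^-26 = (0.0058)^2 × [C2O4^2-]^3  ⇒  [C2O4^2-] = 8.9 x 10^-8 M.
The salt with the lower threshold [C2O4^2-] precipitates first: Ag2C2O4.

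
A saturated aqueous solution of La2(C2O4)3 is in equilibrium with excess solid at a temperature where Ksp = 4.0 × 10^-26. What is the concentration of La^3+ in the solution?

[La^3+] ≈ 6.5e-6 M

La2(C2O4)3(s) ⇌ 2 La^3+ + 3 C2O4^2-
Ksp = [La^3+]^2[C2O4^2-]^3
For each mole of La2(C2O4)3 that dissolves: [La^3+] = 2s, [C2O4^2-] = 3s.
So Ksp = (2s)^2 × (3s)^3 = 108s^5
s^5 = 4.0 × 10^-26 / 108, so s = 3.26 × 10^-6 M
[La^3+] = 2s = 6.5 x 10^-6 M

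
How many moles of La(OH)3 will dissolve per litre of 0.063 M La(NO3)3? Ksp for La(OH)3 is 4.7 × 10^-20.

s = 3.0e-7 M

La(OH)3(s) ⇌ La^3+ + 3 OH^-
Ksp = [La^3+][OH^-]^3
If s mol/L dissolves here, [La^3+] = 0.063 + s ≈ 0.063, [OH^-] = 3s (common-ion effect: La^3+ is already 0.063 M).
Ksp ≈ 0.063 × (3s)^3
s = 3.0 × 10^-7 M
Check: s = 3.0 x 10^-7 ≪ 0.063, so the approximation is valid.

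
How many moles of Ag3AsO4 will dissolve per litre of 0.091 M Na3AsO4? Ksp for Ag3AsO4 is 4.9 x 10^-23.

Ag3AsO4(s) ⇌ 3 Ag^+(aq) + AsO4^3-(aq)
Ksp = [Ag^+]^3[AsO4^3-]
Let s = moles of Ag3AsO4 that dissolve per litre. [Ag^+] = 3s, [AsO4^3-] = 0.091 + s ≈ 0.091 (common-ion effect: AsO4^3- is already 0.091 M).
Ksp ≈ (3s)^3 × 0.091
s = 2.7 x 10^-8 M
Check: s = 2.7 × 10^-8 ≪ 0.091, so the approximation is valid.

s = 2.7 × 10^-8 M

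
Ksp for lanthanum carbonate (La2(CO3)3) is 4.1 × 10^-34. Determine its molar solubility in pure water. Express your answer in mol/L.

La2(CO3)3(s) ⇌ 2 La^3+(aq) + 3 CO3^2-(aq)
Ksp = [La^3+]^2[CO3^2-]^3
Let s = molar solubility. Then [La^3+] = 2s and [CO3^2-] = 3s.
Substituting: Ksp = (2s)^2(3s)^3 = 108s^5
Solving, s = (4.1 × 10^-34/108)^(1/5) = 8.2 × 10^-8 M

s = 8.2 x 10^-8 M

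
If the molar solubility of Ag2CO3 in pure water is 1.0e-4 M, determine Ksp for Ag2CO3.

Ksp ≈ 4.0e-12

Ag2CO3(s) ⇌ 2 Ag^+ + CO3^2-
Let s = molar solubility. Then [Ag^+] = 2s and [CO3^2-] = s.
Ksp = [Ag^+]^2[CO3^2-]
So Ksp = (2s)^2 × s = 4s^3
Ksp = 4 × (1.0 x 10^-4)^3 = 4.0 × 10^-12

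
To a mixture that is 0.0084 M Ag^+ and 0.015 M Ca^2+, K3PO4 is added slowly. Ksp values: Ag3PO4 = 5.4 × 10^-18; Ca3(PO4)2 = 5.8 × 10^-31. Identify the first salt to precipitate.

Ca3(PO4)2

Each salt begins to precipitate when Q = Ksp, i.e. when [PO4^3-] reaches its threshold.
For Ag3PO4: 5.4 × 10^-18 = (0.0084)^3 × [PO4^3-]  ⇒  [PO4^3-] = 9.1 × 10^-12 M.
For Ca3(PO4)2: 5.8 × 10^-31 = (0.015)^3 × [PO4^3-]^2  ⇒  [PO4^3-] = 4.1 × 10^-13 M.
The salt with the lower threshold [PO4^3-] precipitates first: Ca3(PO4)2.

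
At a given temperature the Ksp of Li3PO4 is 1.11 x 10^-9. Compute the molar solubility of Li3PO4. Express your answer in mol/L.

s ≈ 2.53 × 10^-3 M

Li3PO4(s) ⇌ 3 Li^+(aq) + PO4^3-(aq)
Ksp = [Li^+]^3[PO4^3-]
If s mol/L of Li3PO4 dissolves, [Li^+] = 3s and [PO4^3-] = s.
So Ksp = (3s)^3 × s = 27s^4
Solving, s = (1.11 x 10^-9/27)^(1/4) = 2.53 × 10^-3 M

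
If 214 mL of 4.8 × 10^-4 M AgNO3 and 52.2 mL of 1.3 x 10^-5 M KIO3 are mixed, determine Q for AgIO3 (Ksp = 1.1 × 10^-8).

Total volume = 214 + 52.2 = 266.2 mL.
[Ag^+] = 4.8 × 10^-4 × (214/266.2) = 3.86 × 10^-4 M
[IO3^-] = 1.3 x 10^-5 × (52.2/266.2) = 2.55 x 10^-6 M
AgIO3(s) ⇌ Ag^+(aq) + IO3^-(aq), so Q = [Ag^+][IO3^-]
Q = (3.86 x 10^-4)(2.55 × 10^-6) = 9.8 × 10^-10
Q < Ksp, so no precipitate of AgIO3 forms.

9.8 × 10^-10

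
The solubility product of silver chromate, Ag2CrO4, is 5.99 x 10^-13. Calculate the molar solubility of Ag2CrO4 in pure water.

s ≈ 5.31 × 10^-5 M

Ag2CrO4(s) ⇌ 2 Ag^+(aq) + CrO4^2-(aq)
Ksp = [Ag^+]^2[CrO4^2-]
If s mol/L of Ag2CrO4 dissolves, [Ag^+] = 2s and [CrO4^2-] = s.
So Ksp = (2s)^2 × s = 4s^3
Solving, s = (5.99 x 10^-13/4)^(1/3) = 5.31 × 10^-5 M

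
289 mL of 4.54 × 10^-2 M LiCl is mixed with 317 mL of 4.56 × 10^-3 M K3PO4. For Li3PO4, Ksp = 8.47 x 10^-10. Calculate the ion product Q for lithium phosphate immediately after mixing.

Q ≈ 2.42 × 10^-8

Total volume = 289 + 317 = 606 mL.
[Li^+] = 4.54 × 10^-2 × (289/606) = 2.165 × 10^-2 M
[PO4^3-] = 4.56 × 10^-3 × (317/606) = 2.385 × 10^-3 M
Li3PO4(s) <=> 3 Li^+ + PO4^3-, so Q = [Li^+]^3[PO4^3-]
Q = (2.165 x 10^-2)^3(2.385 × 10^-3) = 2.42 x 10^-8
Q > Ksp, so Li3PO4 will precipitate.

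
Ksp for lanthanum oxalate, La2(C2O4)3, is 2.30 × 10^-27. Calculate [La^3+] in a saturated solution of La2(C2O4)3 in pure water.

[La^3+] ≈ 3.69 × 10^-6 M

La2(C2O4)3(s) ⇌ 2 La^3+ + 3 C2O4^2-
Ksp = [La^3+]^2[C2O4^2-]^3
Let s = molar solubility. Then [La^3+] = 2s and [C2O4^2-] = 3s.
Ksp = (2s)^2(3s)^3 = 108s^5
s^5 = 2.30 × 10^-27 / 108, so s = 1.844 × 10^-6 M
[La^3+] = 2s = 3.69 × 10^-6 M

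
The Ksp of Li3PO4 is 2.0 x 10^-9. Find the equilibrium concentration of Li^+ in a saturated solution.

[Li^+] = 8.8e-3 M

Li3PO4(s) ⇌ 3 Li^+ + PO4^3-
Ksp = [Li^+]^3[PO4^3-]
For each mole of Li3PO4 that dissolves: [Li^+] = 3s, [PO4^3-] = s.
So Ksp = (3s)^3 × s = 27s^4
s = (2.0 x 10^-9 / 27)^(1/4) = 2.93 × 10^-3 M
[Li^+] = 3s = 8.8 × 10^-3 M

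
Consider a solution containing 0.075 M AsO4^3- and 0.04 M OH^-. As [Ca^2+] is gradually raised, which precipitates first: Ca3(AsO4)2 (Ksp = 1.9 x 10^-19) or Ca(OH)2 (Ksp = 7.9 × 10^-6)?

Precipitation of each salt starts when its ion product equals its Ksp.
For Ca3(AsO4)2: 1.9 x 10^-19 = (0.075)^2 × [Ca^2+]^3  ⇒  [Ca^2+] = 3.2 × 10^-6 M.
For Ca(OH)2: 7.9 × 10^-6 = (0.04)^2 × [Ca^2+]  ⇒  [Ca^2+] = 4.9 × 10^-3 M.
The salt with the lower threshold [Ca^2+] precipitates first: Ca3(AsO4)2.

Ca3(AsO4)2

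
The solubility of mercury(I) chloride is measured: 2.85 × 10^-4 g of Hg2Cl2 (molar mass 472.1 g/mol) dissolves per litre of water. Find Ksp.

Molar solubility s = (2.85 × 10^-4 g/L) / (472.1 g/mol) = 6.037 x 10^-7 M.
Hg2Cl2(s) <=> Hg2^2+ + 2 Cl^-
With molar solubility s: [Hg2^2+] = s, [Cl^-] = 2s.
Ksp = [Hg2^2+][Cl^-]^2
So Ksp = s × (2s)^2 = 4s^3
With s = 6.037 × 10^-7: Ksp = 8.80 × 10^-19

Ksp = 8.80 × 10^-19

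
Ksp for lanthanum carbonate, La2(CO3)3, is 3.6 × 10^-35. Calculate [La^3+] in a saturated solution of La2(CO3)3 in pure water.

[La^3+] ≈ 1.0 × 10^-7 M

La2(CO3)3(s) <=> 2 La^3+ + 3 CO3^2-
Ksp = [La^3+]^2[CO3^2-]^3
Let s = molar solubility. Then [La^3+] = 2s and [CO3^2-] = 3s.
Substituting: Ksp = (2s)^2(3s)^3 = 108s^5
s^5 = 3.6 × 10^-35 / 108, so s = 5.06 × 10^-8 M
[La^3+] = 2s = 1.0 x 10^-7 M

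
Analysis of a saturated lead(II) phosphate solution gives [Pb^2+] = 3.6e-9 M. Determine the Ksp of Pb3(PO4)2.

Ksp = 2.7e-43

Pb3(PO4)2(s) <=> 3 Pb^2+ + 2 PO4^3-
Stoichiometry gives [PO4^3-] = (2/3)[Pb^2+] = 2.40 × 10^-9 M.
Ksp = [Pb^2+]^3[PO4^3-]^2
Ksp = (3.6 × 10^-9)^3 × (2.40 x 10^-9)^2 = 2.7 × 10^-43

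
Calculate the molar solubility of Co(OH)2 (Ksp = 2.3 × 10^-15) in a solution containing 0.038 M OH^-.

s = 1.6 × 10^-12 M

Co(OH)2(s) ⇌ Co^2+(aq) + 2 OH^-(aq)
Ksp = [Co^2+][OH^-]^2
If s mol/L dissolves here, [Co^2+] = s, [OH^-] = 0.038 + 2s ≈ 0.038 (common-ion effect: OH^- is already 0.038 M).
Ksp ≈ s × (0.038)^2
s = 1.6 × 10^-12 M
Check: 2s = 3.2 x 10^-12 ≪ 0.038, so the approximation is valid.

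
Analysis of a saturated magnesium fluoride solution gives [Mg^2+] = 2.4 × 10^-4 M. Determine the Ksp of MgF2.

MgF2(s) ⇌ Mg^2+(aq) + 2 F^-(aq)
Stoichiometry gives [F^-] = (2/1)[Mg^2+] = 4.80 × 10^-4 M.
Ksp = [Mg^2+][F^-]^2
Ksp = 2.4 × 10^-4 × (4.80 x 10^-4)^2 = 5.5 x 10^-11

5.5 x 10^-11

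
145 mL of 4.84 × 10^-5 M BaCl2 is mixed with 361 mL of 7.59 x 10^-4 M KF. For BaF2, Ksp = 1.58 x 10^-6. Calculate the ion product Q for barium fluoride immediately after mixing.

Total volume = 145 + 361 = 506 mL.
[Ba^2+] = 4.84 x 10^-5 × (145/506) = 1.387 x 10^-5 M
[F^-] = 7.59 x 10^-4 × (361/506) = 5.415 × 10^-4 M
BaF2(s) ⇌ Ba^2+(aq) + 2 F^-(aq), so Q = [Ba^2+][F^-]^2
Q = (1.387 × 10^-5)(5.415 x 10^-4)^2 = 4.07 x 10^-12
Q < Ksp, so no precipitate of BaF2 forms.

Q ≈ 4.07 x 10^-12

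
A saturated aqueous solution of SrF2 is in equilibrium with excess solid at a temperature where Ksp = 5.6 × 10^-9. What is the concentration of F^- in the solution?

2.2 × 10^-3 M

SrF2(s) <=> Sr^2+ + 2 F^-
Ksp = [Sr^2+][F^-]^2
With molar solubility s: [Sr^2+] = s, [F^-] = 2s.
Substituting: Ksp = s(2s)^2 = 4s^3
s^3 = 5.6 × 10^-9 / 4, so s = 1.12 x 10^-3 M
[F^-] = 2s = 2.2 x 10^-3 M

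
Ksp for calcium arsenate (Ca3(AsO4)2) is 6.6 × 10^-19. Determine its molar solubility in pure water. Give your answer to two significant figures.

9.1e-5 M

Ca3(AsO4)2(s) ⇌ 3 Ca^2+ + 2 AsO4^3-
Ksp = [Ca^2+]^3[AsO4^3-]^2
With molar solubility s: [Ca^2+] = 3s, [AsO4^3-] = 2s.
Ksp = (3s)^3(2s)^2 = 108s^5
s^5 = 6.6 × 10^-19 / 108, so s = 9.1 x 10^-5 M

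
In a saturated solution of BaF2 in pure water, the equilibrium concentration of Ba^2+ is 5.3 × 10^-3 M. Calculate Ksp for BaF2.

BaF2(s) <=> Ba^2+ + 2 F^-
Stoichiometry gives [F^-] = (2/1)[Ba^2+] = 1.06 x 10^-2 M.
Ksp = [Ba^2+][F^-]^2
Ksp = 5.3 × 10^-3 × (1.06 × 10^-2)^2 = 6.0 × 10^-7

Ksp = 6.0 × 10^-7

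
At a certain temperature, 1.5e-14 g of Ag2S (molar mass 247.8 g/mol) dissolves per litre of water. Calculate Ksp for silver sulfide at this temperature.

Molar solubility s = (1.5 × 10^-14 g/L) / (247.8 g/mol) = 6.05 x 10^-17 M.
Ag2S(s) <=> 2 Ag^+ + S^2-
With molar solubility s: [Ag^+] = 2s, [S^2-] = s.
Ksp = [Ag^+]^2[S^2-]
So Ksp = (2s)^2 × s = 4s^3
Ksp = 4 × (6.05 × 10^-17)^3 = 8.9 × 10^-49

8.9 × 10^-49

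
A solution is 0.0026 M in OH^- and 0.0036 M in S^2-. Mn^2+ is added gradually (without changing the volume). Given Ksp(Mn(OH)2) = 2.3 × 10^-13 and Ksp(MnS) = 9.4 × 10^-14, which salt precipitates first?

Each salt begins to precipitate when Q = Ksp, i.e. when [Mn^2+] reaches its threshold.
For Mn(OH)2: 2.3 × 10^-13 = (0.0026)^2 × [Mn^2+]  ⇒  [Mn^2+] = 3.4 x 10^-8 M.
For MnS: 9.4 × 10^-14 = 0.0036 × [Mn^2+]  ⇒  [Mn^2+] = 2.6 × 10^-11 M.
The salt with the lower threshold [Mn^2+] precipitates first: MnS.

MnS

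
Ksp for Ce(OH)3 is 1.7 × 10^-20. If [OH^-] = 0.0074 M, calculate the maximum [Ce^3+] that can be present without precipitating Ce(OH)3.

Ce(OH)3(s) ⇌ Ce^3+(aq) + 3 OH^-(aq)
Ksp = [Ce^3+][OH^-]^3
Precipitation begins when Q = Ksp. With [OH^-] = 0.0074 M:
1.7 × 10^-20 = (0.0074)^3 × [Ce^3+]
[Ce^3+] = (1.7 × 10^-20 / 4.05 × 10^-7) = 4.2 × 10^-14 M

4.2 × 10^-14 M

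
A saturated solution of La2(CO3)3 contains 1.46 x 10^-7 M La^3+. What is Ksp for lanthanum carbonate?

Ksp = 2.24 × 10^-34

La2(CO3)3(s) ⇌ 2 La^3+ + 3 CO3^2-
Stoichiometry gives [CO3^2-] = (3/2)[La^3+] = 2.190 × 10^-7 M.
Ksp = [La^3+]^2[CO3^2-]^3
Ksp = (1.46 x 10^-7)^2 × (2.190 × 10^-7)^3 = 2.24 × 10^-34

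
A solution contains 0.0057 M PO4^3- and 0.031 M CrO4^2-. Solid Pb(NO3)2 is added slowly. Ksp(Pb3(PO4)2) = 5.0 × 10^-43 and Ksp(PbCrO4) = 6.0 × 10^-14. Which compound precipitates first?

Pb3(PO4)2

Each salt begins to precipitate when Q = Ksp, i.e. when [Pb^2+] reaches its threshold.
For Pb3(PO4)2: 5.0 × 10^-43 = (0.0057)^2 × [Pb^2+]^3  ⇒  [Pb^2+] = 2.5 × 10^-13 M.
For PbCrO4: 6.0 × 10^-14 = 0.031 × [Pb^2+]  ⇒  [Pb^2+] = 1.9 × 10^-12 M.
The salt with the lower threshold [Pb^2+] precipitates first: Pb3(PO4)2.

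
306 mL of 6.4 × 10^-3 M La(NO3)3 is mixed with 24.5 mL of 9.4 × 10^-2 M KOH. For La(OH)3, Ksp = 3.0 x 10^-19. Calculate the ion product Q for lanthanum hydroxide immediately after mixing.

2.0 × 10^-9

Total volume = 306 + 24.5 = 330.5 mL.
[La^3+] = 6.4 × 10^-3 × (306/330.5) = 5.93 x 10^-3 M
[OH^-] = 9.4 x 10^-2 × (24.5/330.5) = 6.97 x 10^-3 M
La(OH)3(s) <=> La^3+ + 3 OH^-, so Q = [La^3+][OH^-]^3
Q = (5.93 × 10^-3)(6.97 × 10^-3)^3 = 2.0 × 10^-9
Q > Ksp, so La(OH)3 will precipitate.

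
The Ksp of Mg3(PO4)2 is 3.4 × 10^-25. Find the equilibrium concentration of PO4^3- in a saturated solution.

Mg3(PO4)2(s) ⇌ 3 Mg^2+ + 2 PO4^3-
Ksp = [Mg^2+]^3[PO4^3-]^2
For each mole of Mg3(PO4)2 that dissolves: [Mg^2+] = 3s, [PO4^3-] = 2s.
Ksp = (3s)^3(2s)^2 = 108s^5
Solving, s = (3.4 × 10^-25/108)^(1/5) = 5.01 x 10^-6 M
[PO4^3-] = 2s = 1.0 × 10^-5 M

1.0 × 10^-5 M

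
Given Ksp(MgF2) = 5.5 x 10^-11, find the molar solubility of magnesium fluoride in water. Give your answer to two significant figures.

MgF2(s) ⇌ Mg^2+(aq) + 2 F^-(aq)
Ksp = [Mg^2+][F^-]^2
If s mol/L of MgF2 dissolves, [Mg^2+] = s and [F^-] = 2s.
So Ksp = s × (2s)^2 = 4s^3
Solving, s = (5.5 x 10^-11/4)^(1/3) = 2.4 x 10^-4 M

2.4e-4 M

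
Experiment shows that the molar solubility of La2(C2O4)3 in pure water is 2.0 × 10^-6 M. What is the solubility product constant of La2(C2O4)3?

La2(C2O4)3(s) <=> 2 La^3+(aq) + 3 C2O4^2-(aq)
If s mol/L of La2(C2O4)3 dissolves, [La^3+] = 2s and [C2O4^2-] = 3s.
Ksp = [La^3+]^2[C2O4^2-]^3
Substituting: Ksp = (2s)^2(3s)^3 = 108s^5
Ksp = 108 × (2.0 × 10^-6)^5 = 3.5 × 10^-27

Ksp ≈ 3.5e-27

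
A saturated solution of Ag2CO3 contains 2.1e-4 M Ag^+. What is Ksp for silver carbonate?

Ksp ≈ 4.6 × 10^-12

Ag2CO3(s) ⇌ 2 Ag^+ + CO3^2-
Stoichiometry gives [CO3^2-] = (1/2)[Ag^+] = 1.05 × 10^-4 M.
Ksp = [Ag^+]^2[CO3^2-]
Ksp = (2.1 x 10^-4)^2 × 1.05 × 10^-4 = 4.6 x 10^-12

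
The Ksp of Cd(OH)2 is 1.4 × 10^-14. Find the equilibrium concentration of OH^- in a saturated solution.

[OH^-] ≈ 3.0 × 10^-5 M

Cd(OH)2(s) ⇌ Cd^2+(aq) + 2 OH^-(aq)
Ksp = [Cd^2+][OH^-]^2
For each mole of Cd(OH)2 that dissolves: [Cd^2+] = s, [OH^-] = 2s.
So Ksp = s × (2s)^2 = 4s^3
s = (1.4 × 10^-14 / 4)^(1/3) = 1.52 x 10^-5 M
[OH^-] = 2s = 3.0 × 10^-5 M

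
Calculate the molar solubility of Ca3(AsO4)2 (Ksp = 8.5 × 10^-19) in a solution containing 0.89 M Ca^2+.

Ca3(AsO4)2(s) ⇌ 3 Ca^2+ + 2 AsO4^3-
Ksp = [Ca^2+]^3[AsO4^3-]^2
Let s be the molar solubility in this solution. [Ca^2+] = 0.89 + 3s ≈ 0.89, [AsO4^3-] = 2s (common-ion effect: Ca^2+ is already 0.89 M).
Ksp ≈ (0.89)^3 × (2s)^2
s = 5.5 × 10^-10 M
Check: 3s = 1.6 × 10^-9 ≪ 0.89, so the approximation is valid.

5.5 × 10^-10 M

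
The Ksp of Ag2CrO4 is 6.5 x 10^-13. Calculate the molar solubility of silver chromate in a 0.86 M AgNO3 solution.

Ag2CrO4(s) ⇌ 2 Ag^+(aq) + CrO4^2-(aq)
Ksp = [Ag^+]^2[CrO4^2-]
Let s be the molar solubility in this solution. [Ag^+] = 0.86 + 2s ≈ 0.86, [CrO4^2-] = s (Ksp is small, so little additional dissolves).
Ksp ≈ (0.86)^2 × s
s = 8.8 x 10^-13 M
Check: 2s = 1.8 x 10^-12 ≪ 0.86, so the approximation is valid.

8.8 × 10^-13 M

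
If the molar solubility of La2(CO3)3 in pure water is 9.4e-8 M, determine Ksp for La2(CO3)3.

Ksp = 7.9 × 10^-34

La2(CO3)3(s) ⇌ 2 La^3+(aq) + 3 CO3^2-(aq)
Let s = molar solubility. Then [La^3+] = 2s and [CO3^2-] = 3s.
Ksp = [La^3+]^2[CO3^2-]^3
Substituting: Ksp = (2s)^2(3s)^3 = 108s^5
With s = 9.4 × 10^-8: Ksp = 7.9 × 10^-34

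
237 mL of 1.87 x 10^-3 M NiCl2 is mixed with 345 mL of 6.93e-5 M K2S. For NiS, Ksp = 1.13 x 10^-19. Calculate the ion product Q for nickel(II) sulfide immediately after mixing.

3.13 × 10^-8

Total volume = 237 + 345 = 582 mL.
[Ni^2+] = 1.87 × 10^-3 × (237/582) = 7.615 x 10^-4 M
[S^2-] = 6.93 × 10^-5 × (345/582) = 4.108 x 10^-5 M
NiS(s) <=> Ni^2+ + S^2-, so Q = [Ni^2+][S^2-]
Q = (7.615 × 10^-4)(4.108 × 10^-5) = 3.13 × 10^-8
Q > Ksp, so NiS will precipitate.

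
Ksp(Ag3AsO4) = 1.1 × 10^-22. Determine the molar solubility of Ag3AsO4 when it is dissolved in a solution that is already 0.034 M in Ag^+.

Ag3AsO4(s) ⇌ 3 Ag^+ + AsO4^3-
Ksp = [Ag^+]^3[AsO4^3-]
If s mol/L dissolves here, [Ag^+] = 0.034 + 3s ≈ 0.034, [AsO4^3-] = s (common-ion effect: Ag^+ is already 0.034 M).
Ksp ≈ (0.034)^3 × s
s = 2.8 × 10^-18 M
Check: 3s = 8.4 x 10^-18 ≪ 0.034, so the approximation is valid.

2.8e-18 M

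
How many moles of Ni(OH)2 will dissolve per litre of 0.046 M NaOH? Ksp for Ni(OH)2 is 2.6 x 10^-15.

1.2e-12 M

Ni(OH)2(s) ⇌ Ni^2+(aq) + 2 OH^-(aq)
Ksp = [Ni^2+][OH^-]^2
Let s = moles of Ni(OH)2 that dissolve per litre. [Ni^2+] = s, [OH^-] = 0.046 + 2s ≈ 0.046 (common-ion effect: OH^- is already 0.046 M).
Ksp ≈ s × (0.046)^2
s = 1.2 × 10^-12 M
Check: 2s = 2.5 × 10^-12 ≪ 0.046, so the approximation is valid.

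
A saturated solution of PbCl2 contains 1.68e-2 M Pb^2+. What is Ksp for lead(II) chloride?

PbCl2(s) ⇌ Pb^2+ + 2 Cl^-
Stoichiometry gives [Cl^-] = (2/1)[Pb^2+] = 3.360 × 10^-2 M.
Ksp = [Pb^2+][Cl^-]^2
Ksp = 1.68 x 10^-2 × (3.360 x 10^-2)^2 = 1.90 x 10^-5

Ksp = 1.90 x 10^-5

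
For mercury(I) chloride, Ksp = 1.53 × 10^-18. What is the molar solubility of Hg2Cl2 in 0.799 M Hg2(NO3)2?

Hg2Cl2(s) ⇌ Hg2^2+(aq) + 2 Cl^-(aq)
Ksp = [Hg2^2+][Cl^-]^2
Let s = moles of Hg2Cl2 that dissolve per litre. [Hg2^2+] = 0.799 + s ≈ 0.799, [Cl^-] = 2s (since Hg2^2+ from Hg2(NO3)2 dominates).
Ksp ≈ 0.799 × (2s)^2
s = 6.92 x 10^-10 M
Check: s = 6.9 x 10^-10 ≪ 0.799, so the approximation is valid.

6.92 × 10^-10 M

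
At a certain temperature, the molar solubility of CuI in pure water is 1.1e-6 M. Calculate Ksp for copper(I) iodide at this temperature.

Ksp ≈ 1.2 × 10^-12

CuI(s) ⇌ Cu^+ + I^-
If s mol/L of CuI dissolves, [Cu^+] = s and [I^-] = s.
Ksp = [Cu^+][I^-]
Ksp = s × s = s^2
Ksp = (1.1 x 10^-6)^2 = 1.2 × 10^-12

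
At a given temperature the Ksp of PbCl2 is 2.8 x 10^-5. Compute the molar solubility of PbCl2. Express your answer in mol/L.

PbCl2(s) ⇌ Pb^2+ + 2 Cl^-
Ksp = [Pb^2+][Cl^-]^2
Let s = molar solubility. Then [Pb^2+] = s and [Cl^-] = 2s.
So Ksp = s × (2s)^2 = 4s^3
s = (2.8 x 10^-5 / 4)^(1/3) = 1.9 × 10^-2 M

s ≈ 1.9 × 10^-2 M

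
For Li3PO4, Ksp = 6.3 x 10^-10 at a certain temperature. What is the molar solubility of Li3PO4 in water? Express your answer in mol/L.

Li3PO4(s) ⇌ 3 Li^+(aq) + PO4^3-(aq)
Ksp = [Li^+]^3[PO4^3-]
With molar solubility s: [Li^+] = 3s, [PO4^3-] = s.
Ksp = (3s)^3s = 27s^4
s^4 = 6.3 x 10^-10 / 27, so s = 2.2 x 10^-3 M

s ≈ 2.2 x 10^-3 M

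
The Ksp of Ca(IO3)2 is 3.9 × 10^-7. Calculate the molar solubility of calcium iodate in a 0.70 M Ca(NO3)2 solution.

s = 3.7e-4 M

Ca(IO3)2(s) <=> Ca^2+(aq) + 2 IO3^-(aq)
Ksp = [Ca^2+][IO3^-]^2
Let s = moles of Ca(IO3)2 that dissolve per litre. [Ca^2+] = 0.70 + s ≈ 0.70, [IO3^-] = 2s (Ksp is small, so little additional dissolves).
Ksp ≈ 0.70 × (2s)^2
s = 3.7 × 10^-4 M
Check: s = 3.7 × 10^-4 ≪ 0.70, so the approximation is valid.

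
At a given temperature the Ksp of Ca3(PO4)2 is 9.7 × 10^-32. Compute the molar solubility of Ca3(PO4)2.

Ca3(PO4)2(s) <=> 3 Ca^2+ + 2 PO4^3-
Ksp = [Ca^2+]^3[PO4^3-]^2
Let s = molar solubility. Then [Ca^2+] = 3s and [PO4^3-] = 2s.
Ksp = (3s)^3(2s)^2 = 108s^5
Solving, s = (9.7 × 10^-32/108)^(1/5) = 2.5 × 10^-7 M

s = 2.5 × 10^-7 M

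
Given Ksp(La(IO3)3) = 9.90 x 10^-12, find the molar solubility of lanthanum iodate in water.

s = 7.78 × 10^-4 M

La(IO3)3(s) <=> La^3+(aq) + 3 IO3^-(aq)
Ksp = [La^3+][IO3^-]^3
Let s = molar solubility. Then [La^3+] = s and [IO3^-] = 3s.
Ksp = s(3s)^3 = 27s^4
s = (9.90 x 10^-12 / 27)^(1/4) = 7.78 × 10^-4 M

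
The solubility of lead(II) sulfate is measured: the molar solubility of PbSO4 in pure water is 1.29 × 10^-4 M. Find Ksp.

Ksp ≈ 1.66 x 10^-8

PbSO4(s) <=> Pb^2+ + SO4^2-
Let s = molar solubility. Then [Pb^2+] = s and [SO4^2-] = s.
Ksp = [Pb^2+][SO4^2-]
Ksp = s × s = s^2
With s = 1.29 × 10^-4: Ksp = 1.66 x 10^-8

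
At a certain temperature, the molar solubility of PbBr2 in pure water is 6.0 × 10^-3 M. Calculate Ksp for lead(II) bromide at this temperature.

Ksp = 8.6e-7

PbBr2(s) ⇌ Pb^2+ + 2 Br^-
If s mol/L of PbBr2 dissolves, [Pb^2+] = s and [Br^-] = 2s.
Ksp = [Pb^2+][Br^-]^2
Ksp = s(2s)^2 = 4s^3
With s = 6.0 × 10^-3: Ksp = 8.6 × 10^-7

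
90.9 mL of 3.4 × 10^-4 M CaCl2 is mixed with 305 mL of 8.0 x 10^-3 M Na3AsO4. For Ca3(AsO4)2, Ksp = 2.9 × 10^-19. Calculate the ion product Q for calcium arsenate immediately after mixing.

Total volume = 90.9 + 305 = 395.9 mL.
[Ca^2+] = 3.4 × 10^-4 × (90.9/395.9) = 7.81 × 10^-5 M
[AsO4^3-] = 8.0 × 10^-3 × (305/395.9) = 6.16 × 10^-3 M
Ca3(AsO4)2(s) <=> 3 Ca^2+(aq) + 2 AsO4^3-(aq), so Q = [Ca^2+]^3[AsO4^3-]^2
Q = (7.81 × 10^-5)^3(6.16 × 10^-3)^2 = 1.8 × 10^-17
Q > Ksp, so Ca3(AsO4)2 will precipitate.

Q ≈ 1.8 × 10^-17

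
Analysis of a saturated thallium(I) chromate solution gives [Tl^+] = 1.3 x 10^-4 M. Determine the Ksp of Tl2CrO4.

Tl2CrO4(s) ⇌ 2 Tl^+ + CrO4^2-
Stoichiometry gives [CrO4^2-] = (1/2)[Tl^+] = 6.50 × 10^-5 M.
Ksp = [Tl^+]^2[CrO4^2-]
Ksp = (1.3 × 10^-4)^2 × 6.50 × 10^-5 = 1.1 × 10^-12

1.1 × 10^-12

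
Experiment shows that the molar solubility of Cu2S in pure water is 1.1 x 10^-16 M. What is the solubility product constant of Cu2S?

Ksp = 5.3 × 10^-48

Cu2S(s) ⇌ 2 Cu^+ + S^2-
If s mol/L of Cu2S dissolves, [Cu^+] = 2s and [S^2-] = s.
Ksp = [Cu^+]^2[S^2-]
Substituting: Ksp = (2s)^2s = 4s^3
Ksp = 4 × (1.1 × 10^-16)^3 = 5.3 x 10^-48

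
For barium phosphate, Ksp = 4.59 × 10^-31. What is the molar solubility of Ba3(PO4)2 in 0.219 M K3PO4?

s = 7.08 × 10^-11 M

Ba3(PO4)2(s) ⇌ 3 Ba^2+ + 2 PO4^3-
Ksp = [Ba^2+]^3[PO4^3-]^2
Let s be the molar solubility in this solution. [Ba^2+] = 3s, [PO4^3-] = 0.219 + 2s ≈ 0.219 (common-ion effect: PO4^3- is already 0.219 M).
Ksp ≈ (3s)^3 × (0.219)^2
s = 7.08 x 10^-11 M
Check: 2s = 1.4 x 10^-10 ≪ 0.219, so the approximation is valid.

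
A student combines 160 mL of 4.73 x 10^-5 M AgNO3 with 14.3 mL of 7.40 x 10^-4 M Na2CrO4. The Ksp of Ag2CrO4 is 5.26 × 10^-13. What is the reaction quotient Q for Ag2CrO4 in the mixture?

Q = 1.14 x 10^-13

Total volume = 160 + 14.3 = 174.3 mL.
[Ag^+] = 4.73 × 10^-5 × (160/174.3) = 4.342 × 10^-5 M
[CrO4^2-] = 7.40 × 10^-4 × (14.3/174.3) = 6.071 × 10^-5 M
Ag2CrO4(s) ⇌ 2 Ag^+(aq) + CrO4^2-(aq), so Q = [Ag^+]^2[CrO4^2-]
Q = (4.342 x 10^-5)^2(6.071 x 10^-5) = 1.14 × 10^-13
Q < Ksp, so no precipitate of Ag2CrO4 forms.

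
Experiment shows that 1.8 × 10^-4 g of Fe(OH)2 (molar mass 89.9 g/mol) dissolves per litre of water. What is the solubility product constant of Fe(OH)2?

Molar solubility s = (1.8 x 10^-4 g/L) / (89.9 g/mol) = 2.00 x 10^-6 M.
Fe(OH)2(s) <=> Fe^2+(aq) + 2 OH^-(aq)
Let s = molar solubility. Then [Fe^2+] = s and [OH^-] = 2s.
Ksp = [Fe^2+][OH^-]^2
Substituting: Ksp = s(2s)^2 = 4s^3
Ksp = 4 × (2.00 × 10^-6)^3 = 3.2 × 10^-17

3.2 × 10^-17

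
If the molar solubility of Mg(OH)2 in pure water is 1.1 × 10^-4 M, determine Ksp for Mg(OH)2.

Ksp = 5.3e-12

Mg(OH)2(s) ⇌ Mg^2+(aq) + 2 OH^-(aq)
Let s = molar solubility. Then [Mg^2+] = s and [OH^-] = 2s.
Ksp = [Mg^2+][OH^-]^2
Substituting: Ksp = s(2s)^2 = 4s^3
With s = 1.1 × 10^-4: Ksp = 5.3 × 10^-12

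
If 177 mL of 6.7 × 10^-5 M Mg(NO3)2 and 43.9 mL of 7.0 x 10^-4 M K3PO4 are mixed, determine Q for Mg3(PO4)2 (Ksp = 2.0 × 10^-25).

Total volume = 177 + 43.9 = 220.9 mL.
[Mg^2+] = 6.7 × 10^-5 × (177/220.9) = 5.37 × 10^-5 M
[PO4^3-] = 7.0 × 10^-4 × (43.9/220.9) = 1.39 × 10^-4 M
Mg3(PO4)2(s) <=> 3 Mg^2+ + 2 PO4^3-, so Q = [Mg^2+]^3[PO4^3-]^2
Q = (5.37 x 10^-5)^3(1.39 × 10^-4)^2 = 3.0 × 10^-21
Q > Ksp, so Mg3(PO4)2 will precipitate.

Q = 3.0 x 10^-21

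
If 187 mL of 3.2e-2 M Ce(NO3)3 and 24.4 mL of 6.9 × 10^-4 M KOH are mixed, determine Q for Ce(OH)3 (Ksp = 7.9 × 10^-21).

Q = 1.4 × 10^-14

Total volume = 187 + 24.4 = 211.4 mL.
[Ce^3+] = 3.2 x 10^-2 × (187/211.4) = 2.83 x 10^-2 M
[OH^-] = 6.9 × 10^-4 × (24.4/211.4) = 7.96 × 10^-5 M
Ce(OH)3(s) ⇌ Ce^3+ + 3 OH^-, so Q = [Ce^3+][OH^-]^3
Q = (2.83 x 10^-2)(7.96 × 10^-5)^3 = 1.4 × 10^-14
Q > Ksp, so Ce(OH)3 will precipitate.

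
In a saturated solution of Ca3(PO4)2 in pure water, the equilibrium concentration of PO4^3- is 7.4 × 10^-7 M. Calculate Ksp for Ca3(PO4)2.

Ksp ≈ 7.5 × 10^-31

Ca3(PO4)2(s) <=> 3 Ca^2+ + 2 PO4^3-
Stoichiometry gives [Ca^2+] = (3/2)[PO4^3-] = 1.11 × 10^-6 M.
Ksp = [Ca^2+]^3[PO4^3-]^2
Ksp = (1.11 × 10^-6)^3 × (7.4 x 10^-7)^2 = 7.5 × 10^-31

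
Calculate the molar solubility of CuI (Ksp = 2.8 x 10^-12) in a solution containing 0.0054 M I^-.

CuI(s) ⇌ Cu^+ + I^-
Ksp = [Cu^+][I^-]
Let s be the molar solubility in this solution. [Cu^+] = s, [I^-] = 0.0054 + s ≈ 0.0054 (common-ion effect: I^- is already 0.0054 M).
Ksp ≈ s × 0.0054
s = 5.2 × 10^-10 M
Check: s = 5.2 x 10^-10 ≪ 0.0054, so the approximation is valid.

5.2e-10 M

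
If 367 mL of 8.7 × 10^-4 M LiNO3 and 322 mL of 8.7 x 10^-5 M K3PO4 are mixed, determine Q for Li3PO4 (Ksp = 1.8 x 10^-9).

Total volume = 367 + 322 = 689 mL.
[Li^+] = 8.7 × 10^-4 × (367/689) = 4.63 × 10^-4 M
[PO4^3-] = 8.7 × 10^-5 × (322/689) = 4.07 x 10^-5 M
Li3PO4(s) ⇌ 3 Li^+(aq) + PO4^3-(aq), so Q = [Li^+]^3[PO4^3-]
Q = (4.63 × 10^-4)^3(4.07 × 10^-5) = 4.0 × 10^-15
Q < Ksp, so no precipitate of Li3PO4 forms.

4.0e-15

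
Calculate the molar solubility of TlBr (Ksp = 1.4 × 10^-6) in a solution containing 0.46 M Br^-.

s = 3.0e-6 M

TlBr(s) ⇌ Tl^+(aq) + Br^-(aq)
Ksp = [Tl^+][Br^-]
Let s be the molar solubility in this solution. [Tl^+] = s, [Br^-] = 0.46 + s ≈ 0.46 (Ksp is small, so little additional dissolves).
Ksp ≈ s × 0.46
s = 3.0 × 10^-6 M
Check: s = 3.0 × 10^-6 ≪ 0.46, so the approximation is valid.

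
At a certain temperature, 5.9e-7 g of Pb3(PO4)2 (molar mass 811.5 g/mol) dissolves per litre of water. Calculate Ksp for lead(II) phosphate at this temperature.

2.2e-44

Molar solubility s = (5.9 × 10^-7 g/L) / (811.5 g/mol) = 7.27 x 10^-10 M.
Pb3(PO4)2(s) ⇌ 3 Pb^2+ + 2 PO4^3-
With molar solubility s: [Pb^2+] = 3s, [PO4^3-] = 2s.
Ksp = [Pb^2+]^3[PO4^3-]^2
Ksp = (3s)^3(2s)^2 = 108s^5
With s = 7.27 × 10^-10: Ksp = 2.2 × 10^-44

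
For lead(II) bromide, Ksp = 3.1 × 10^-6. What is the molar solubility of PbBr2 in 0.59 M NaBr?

s = 8.9 × 10^-6 M

PbBr2(s) ⇌ Pb^2+(aq) + 2 Br^-(aq)
Ksp = [Pb^2+][Br^-]^2
Let s be the molar solubility in this solution. [Pb^2+] = s, [Br^-] = 0.59 + 2s ≈ 0.59 (Ksp is small, so little additional dissolves).
Ksp ≈ s × (0.59)^2
s = 8.9 x 10^-6 M
Check: 2s = 1.8 × 10^-5 ≪ 0.59, so the approximation is valid.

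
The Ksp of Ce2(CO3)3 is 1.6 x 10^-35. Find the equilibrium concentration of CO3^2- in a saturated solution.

[CO3^2-] = 1.3e-7 M

Ce2(CO3)3(s) <=> 2 Ce^3+ + 3 CO3^2-
Ksp = [Ce^3+]^2[CO3^2-]^3
Let s = molar solubility. Then [Ce^3+] = 2s and [CO3^2-] = 3s.
Ksp = (2s)^2(3s)^3 = 108s^5
s = (1.6 x 10^-35 / 108)^(1/5) = 4.31 × 10^-8 M
[CO3^2-] = 3s = 1.3 × 10^-7 M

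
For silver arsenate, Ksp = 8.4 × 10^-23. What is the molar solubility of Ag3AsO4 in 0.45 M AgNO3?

9.2 × 10^-22 M

Ag3AsO4(s) ⇌ 3 Ag^+ + AsO4^3-
Ksp = [Ag^+]^3[AsO4^3-]
Let s be the molar solubility in this solution. [Ag^+] = 0.45 + 3s ≈ 0.45, [AsO4^3-] = s (Ksp is small, so little additional dissolves).
Ksp ≈ (0.45)^3 × s
s = 9.2 × 10^-22 M
Check: 3s = 2.8 × 10^-21 ≪ 0.45, so the approximation is valid.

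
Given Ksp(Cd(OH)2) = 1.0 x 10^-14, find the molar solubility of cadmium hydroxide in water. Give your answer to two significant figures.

Cd(OH)2(s) ⇌ Cd^2+(aq) + 2 OH^-(aq)
Ksp = [Cd^2+][OH^-]^2
Let s = molar solubility. Then [Cd^2+] = s and [OH^-] = 2s.
Substituting: Ksp = s(2s)^2 = 4s^3
Solving, s = (1.0 x 10^-14/4)^(1/3) = 1.4 × 10^-5 M

1.4e-5 M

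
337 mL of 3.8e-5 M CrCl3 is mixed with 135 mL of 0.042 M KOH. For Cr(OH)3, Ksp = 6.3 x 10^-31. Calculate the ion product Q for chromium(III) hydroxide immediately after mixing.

Total volume = 337 + 135 = 472 mL.
[Cr^3+] = 3.8 x 10^-5 × (337/472) = 2.71 × 10^-5 M
[OH^-] = 4.2 x 10^-2 × (135/472) = 1.20 × 10^-2 M
Cr(OH)3(s) ⇌ Cr^3+(aq) + 3 OH^-(aq), so Q = [Cr^3+][OH^-]^3
Q = (2.71 × 10^-5)(1.20 x 10^-2)^3 = 4.7 × 10^-11
Q > Ksp, so Cr(OH)3 will precipitate.

Q = 4.7 × 10^-11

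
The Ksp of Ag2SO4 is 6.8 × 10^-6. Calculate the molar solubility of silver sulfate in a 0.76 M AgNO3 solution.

s ≈ 1.2 × 10^-5 M

Ag2SO4(s) ⇌ 2 Ag^+ + SO4^2-
Ksp = [Ag^+]^2[SO4^2-]
Let s = moles of Ag2SO4 that dissolve per litre. [Ag^+] = 0.76 + 2s ≈ 0.76, [SO4^2-] = s (common-ion effect: Ag^+ is already 0.76 M).
Ksp ≈ (0.76)^2 × s
s = 1.2 x 10^-5 M
Check: 2s = 2.4 × 10^-5 ≪ 0.76, so the approximation is valid.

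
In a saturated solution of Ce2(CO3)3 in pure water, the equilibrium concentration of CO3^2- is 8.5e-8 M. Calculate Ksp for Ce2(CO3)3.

Ksp ≈ 2.0 x 10^-36

Ce2(CO3)3(s) ⇌ 2 Ce^3+(aq) + 3 CO3^2-(aq)
Stoichiometry gives [Ce^3+] = (2/3)[CO3^2-] = 5.67 × 10^-8 M.
Ksp = [Ce^3+]^2[CO3^2-]^3
Ksp = (5.67 × 10^-8)^2 × (8.5 x 10^-8)^3 = 2.0 × 10^-36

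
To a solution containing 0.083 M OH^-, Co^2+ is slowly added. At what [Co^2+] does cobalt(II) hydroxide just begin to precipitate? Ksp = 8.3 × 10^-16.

1.2 × 10^-13 M

Co(OH)2(s) ⇌ Co^2+(aq) + 2 OH^-(aq)
Ksp = [Co^2+][OH^-]^2
Precipitation begins when Q = Ksp. With [OH^-] = 0.083 M:
8.3 × 10^-16 = (0.083)^2 × [Co^2+]
[Co^2+] = (8.3 × 10^-16 / 6.89 × 10^-3) = 1.2 × 10^-13 M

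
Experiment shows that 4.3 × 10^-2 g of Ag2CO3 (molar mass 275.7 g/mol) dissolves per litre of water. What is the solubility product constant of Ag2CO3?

Ksp ≈ 1.5 × 10^-11

Molar solubility s = (4.3 x 10^-2 g/L) / (275.7 g/mol) = 1.56 × 10^-4 M.
Ag2CO3(s) ⇌ 2 Ag^+ + CO3^2-
Let s = molar solubility. Then [Ag^+] = 2s and [CO3^2-] = s.
Ksp = [Ag^+]^2[CO3^2-]
Substituting: Ksp = (2s)^2s = 4s^3
Ksp = 4 × (1.56 × 10^-4)^3 = 1.5 × 10^-11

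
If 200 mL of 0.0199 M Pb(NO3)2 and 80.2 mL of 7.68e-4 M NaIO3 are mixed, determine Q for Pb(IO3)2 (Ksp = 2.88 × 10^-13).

6.86e-10

Total volume = 200 + 80.2 = 280.2 mL.
[Pb^2+] = 1.99 × 10^-2 × (200/280.2) = 1.420 x 10^-2 M
[IO3^-] = 7.68 x 10^-4 × (80.2/280.2) = 2.198 x 10^-4 M
Pb(IO3)2(s) ⇌ Pb^2+ + 2 IO3^-, so Q = [Pb^2+][IO3^-]^2
Q = (1.420 x 10^-2)(2.198 × 10^-4)^2 = 6.86 × 10^-10
Q > Ksp, so Pb(IO3)2 will precipitate.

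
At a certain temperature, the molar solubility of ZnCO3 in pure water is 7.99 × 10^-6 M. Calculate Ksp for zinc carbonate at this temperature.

ZnCO3(s) <=> Zn^2+ + CO3^2-
For each mole of ZnCO3 that dissolves: [Zn^2+] = s, [CO3^2-] = s.
Ksp = [Zn^2+][CO3^2-]
Ksp = s × s = s^2
Ksp = (7.99 × 10^-6)^2 = 6.38 × 10^-11

Ksp = 6.38 × 10^-11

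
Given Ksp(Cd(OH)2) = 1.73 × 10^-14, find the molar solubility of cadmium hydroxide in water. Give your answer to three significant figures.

Cd(OH)2(s) ⇌ Cd^2+ + 2 OH^-
Ksp = [Cd^2+][OH^-]^2
Let s = molar solubility. Then [Cd^2+] = s and [OH^-] = 2s.
Substituting: Ksp = s(2s)^2 = 4s^3
s = (1.73 × 10^-14 / 4)^(1/3) = 1.63 x 10^-5 M

1.63 x 10^-5 M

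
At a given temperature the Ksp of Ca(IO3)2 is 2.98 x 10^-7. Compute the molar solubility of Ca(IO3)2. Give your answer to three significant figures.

Ca(IO3)2(s) <=> Ca^2+(aq) + 2 IO3^-(aq)
Ksp = [Ca^2+][IO3^-]^2
If s mol/L of Ca(IO3)2 dissolves, [Ca^2+] = s and [IO3^-] = 2s.
Ksp = s(2s)^2 = 4s^3
s^3 = 2.98 x 10^-7 / 4, so s = 4.21 × 10^-3 M

s ≈ 4.21 x 10^-3 M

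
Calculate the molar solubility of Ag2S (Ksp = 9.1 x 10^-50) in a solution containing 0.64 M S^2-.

1.9 × 10^-25 M

Ag2S(s) <=> 2 Ag^+(aq) + S^2-(aq)
Ksp = [Ag^+]^2[S^2-]
If s mol/L dissolves here, [Ag^+] = 2s, [S^2-] = 0.64 + s ≈ 0.64 (since the S^2- already present dominates).
Ksp ≈ (2s)^2 × 0.64
s = 1.9 x 10^-25 M
Check: s = 1.9 × 10^-25 ≪ 0.64, so the approximation is valid.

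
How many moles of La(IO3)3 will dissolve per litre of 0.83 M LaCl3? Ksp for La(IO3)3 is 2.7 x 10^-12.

La(IO3)3(s) ⇌ La^3+(aq) + 3 IO3^-(aq)
Ksp = [La^3+][IO3^-]^3
Let s be the molar solubility in this solution. [La^3+] = 0.83 + s ≈ 0.83, [IO3^-] = 3s (common-ion effect: La^3+ is already 0.83 M).
Ksp ≈ 0.83 × (3s)^3
s = 4.9 × 10^-5 M
Check: s = 4.9 × 10^-5 ≪ 0.83, so the approximation is valid.

s ≈ 4.9 x 10^-5 M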